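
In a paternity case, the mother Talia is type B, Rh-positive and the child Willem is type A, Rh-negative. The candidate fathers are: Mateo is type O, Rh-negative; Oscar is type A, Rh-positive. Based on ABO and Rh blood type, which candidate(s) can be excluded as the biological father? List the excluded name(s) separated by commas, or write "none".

A candidate is excluded only if no genotype consistent with his phenotype could produce a type A, Rh-negative child with a type B, Rh-positive mother.
Mateo (type O, Rh-): no genotype consistent with that phenotype can produce a type-A Rh- child with a type-B mother.

Mateo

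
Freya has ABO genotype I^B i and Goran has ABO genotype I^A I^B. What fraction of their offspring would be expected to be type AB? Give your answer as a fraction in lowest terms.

ABO cross I^B i × I^A I^B → offspring phenotypes: 1/4 A, 1/2 B, 1/4 AB.
So P(type AB) = 1/4.

1/4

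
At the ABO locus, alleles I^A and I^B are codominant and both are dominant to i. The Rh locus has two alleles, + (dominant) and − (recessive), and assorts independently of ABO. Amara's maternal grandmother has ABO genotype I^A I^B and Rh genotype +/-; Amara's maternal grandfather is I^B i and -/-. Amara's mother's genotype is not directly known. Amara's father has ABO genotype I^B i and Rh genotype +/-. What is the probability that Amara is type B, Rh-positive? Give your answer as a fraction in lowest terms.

25/64

Amara's mother's ABO genotype from I^A I^B × I^B i: 1/4 I^A I^B, 1/4 I^A i, 1/4 I^B I^B, 1/4 I^B i.
Crossing each possibility with the father I^B i and summing P(type B): 1/4·1/2 + 1/4·1/4 + 1/4·1 + 1/4·3/4 = 5/8.
Similarly for Rh via the mother's Rh distribution: P(Rh+) = 5/8.
Independent loci: 5/8 × 5/8 = 25/64.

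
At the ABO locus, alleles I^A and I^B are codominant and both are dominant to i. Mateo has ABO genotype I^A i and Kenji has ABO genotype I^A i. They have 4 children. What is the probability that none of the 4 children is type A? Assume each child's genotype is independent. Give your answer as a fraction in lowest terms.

1/256

ABO cross I^A i × I^A i → 1/4 O, 3/4 A.
So P(type A) = 3/4 per child.
P(not type A) = 1/4 for one child; (1/4)^4 = 1/256.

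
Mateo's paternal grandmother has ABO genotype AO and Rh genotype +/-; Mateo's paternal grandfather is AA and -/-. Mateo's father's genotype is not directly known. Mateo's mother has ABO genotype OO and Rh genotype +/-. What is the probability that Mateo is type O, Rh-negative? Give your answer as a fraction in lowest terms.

3/32

Mateo's father's ABO genotype from AO × AA: 1/2 AA, 1/2 AO.
Crossing each possibility with the mother OO and summing P(type O): 1/2·0 + 1/2·1/2 = 1/4.
Similarly for Rh via the father's Rh distribution: P(Rh-) = 3/8.
Independent loci: 1/4 × 3/8 = 3/32.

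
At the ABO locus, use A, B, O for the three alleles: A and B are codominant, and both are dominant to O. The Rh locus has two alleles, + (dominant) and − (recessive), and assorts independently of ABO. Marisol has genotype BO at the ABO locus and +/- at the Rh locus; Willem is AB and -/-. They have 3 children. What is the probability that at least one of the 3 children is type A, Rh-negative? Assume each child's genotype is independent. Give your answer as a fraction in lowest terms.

ABO cross BO × AB → 1/4 A, 1/2 B, 1/4 AB.
Rh cross +/- × -/- → 1/2 Rh+, 1/2 Rh-; so P(type A, Rh-negative) = 1/4 × 1/2 = 1/8 per child.
P(none) = (7/8)^3 = 343/512; P(at least one) = 1 − 343/512 = 169/512.

169/512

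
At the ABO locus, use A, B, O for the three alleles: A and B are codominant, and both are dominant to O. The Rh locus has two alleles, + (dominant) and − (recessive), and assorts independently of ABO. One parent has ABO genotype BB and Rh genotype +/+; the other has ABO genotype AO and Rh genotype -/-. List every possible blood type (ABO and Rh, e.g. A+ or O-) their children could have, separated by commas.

Gametes from BB × AO give offspring ABO genotypes AB, BO, i.e. phenotypes B, AB.
Rh cross +/+ × -/- → phenotypes Rh+.
Combining independently: B+, AB+.

B+, AB+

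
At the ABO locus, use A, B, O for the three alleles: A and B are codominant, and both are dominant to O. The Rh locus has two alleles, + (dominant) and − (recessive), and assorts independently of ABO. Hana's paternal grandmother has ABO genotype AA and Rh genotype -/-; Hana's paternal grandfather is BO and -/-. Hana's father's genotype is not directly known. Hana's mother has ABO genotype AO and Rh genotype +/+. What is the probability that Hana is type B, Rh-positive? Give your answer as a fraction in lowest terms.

Hana's father's ABO genotype from AA × BO: 1/2 AB, 1/2 AO.
Crossing each possibility with the mother AO and summing P(type B): 1/2·1/4 + 1/2·0 = 1/8.
Similarly for Rh via the father's Rh distribution: P(Rh+) = 1.
Independent loci: 1/8 × 1 = 1/8.

1/8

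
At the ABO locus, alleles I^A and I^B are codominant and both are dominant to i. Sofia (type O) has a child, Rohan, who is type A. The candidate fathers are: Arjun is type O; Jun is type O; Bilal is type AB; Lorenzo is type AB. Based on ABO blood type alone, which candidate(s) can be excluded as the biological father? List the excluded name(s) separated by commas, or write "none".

Arjun, Jun

A candidate is excluded only if no genotype consistent with his phenotype could produce a type A child with a type O mother.
Arjun (type O): no genotype consistent with that phenotype can produce a type-A child with a type-O mother.
Jun (type O): no genotype consistent with that phenotype can produce a type-A child with a type-O mother.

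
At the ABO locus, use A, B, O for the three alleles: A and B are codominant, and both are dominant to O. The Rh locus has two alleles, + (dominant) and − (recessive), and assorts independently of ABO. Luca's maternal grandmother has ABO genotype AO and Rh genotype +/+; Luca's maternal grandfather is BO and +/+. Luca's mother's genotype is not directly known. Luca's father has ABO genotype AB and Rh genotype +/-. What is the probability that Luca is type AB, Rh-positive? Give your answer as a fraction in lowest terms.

1/4

Luca's mother's ABO genotype from AO × BO: 1/4 AB, 1/4 AO, 1/4 BO, 1/4 OO.
Crossing each possibility with the father AB and summing P(type AB): 1/4·1/2 + 1/4·1/4 + 1/4·1/4 + 1/4·0 = 1/4.
Similarly for Rh via the mother's Rh distribution: P(Rh+) = 1.
Independent loci: 1/4 × 1 = 1/4.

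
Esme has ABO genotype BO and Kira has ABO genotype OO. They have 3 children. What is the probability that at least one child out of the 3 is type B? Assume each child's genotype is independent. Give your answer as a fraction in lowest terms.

7/8

ABO cross BO × OO → 1/2 O, 1/2 B.
So P(type B) = 1/2 per child.
P(none) = (1/2)^3 = 1/8; P(at least one) = 1 − 1/8 = 7/8.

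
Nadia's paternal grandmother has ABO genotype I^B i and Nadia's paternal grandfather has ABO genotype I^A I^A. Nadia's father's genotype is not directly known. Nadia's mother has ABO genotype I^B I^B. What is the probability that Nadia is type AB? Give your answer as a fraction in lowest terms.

Nadia's father's ABO genotype from I^B i × I^A I^A: 1/2 I^A I^B, 1/2 I^A i.
Crossing each possibility with the mother I^B I^B and summing P(type AB): 1/2·1/2 + 1/2·1/2 = 1/2.

1/2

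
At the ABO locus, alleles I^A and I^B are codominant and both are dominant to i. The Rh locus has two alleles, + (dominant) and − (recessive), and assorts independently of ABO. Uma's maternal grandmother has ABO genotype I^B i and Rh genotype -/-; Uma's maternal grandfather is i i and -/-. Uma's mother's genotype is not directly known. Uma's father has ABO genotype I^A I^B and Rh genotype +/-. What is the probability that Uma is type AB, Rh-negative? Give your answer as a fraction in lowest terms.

Uma's mother's ABO genotype from I^B i × i i: 1/2 I^B i, 1/2 i i.
Crossing each possibility with the father I^A I^B and summing P(type AB): 1/2·1/4 + 1/2·0 = 1/8.
Similarly for Rh via the mother's Rh distribution: P(Rh-) = 1/2.
Independent loci: 1/8 × 1/2 = 1/16.

1/16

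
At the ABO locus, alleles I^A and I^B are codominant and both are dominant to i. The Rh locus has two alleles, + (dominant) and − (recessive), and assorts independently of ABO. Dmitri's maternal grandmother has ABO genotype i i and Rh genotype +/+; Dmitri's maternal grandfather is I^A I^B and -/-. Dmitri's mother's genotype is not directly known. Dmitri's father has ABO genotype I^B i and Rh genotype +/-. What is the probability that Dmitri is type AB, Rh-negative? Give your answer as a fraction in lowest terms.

1/32

Dmitri's mother's ABO genotype from i i × I^A I^B: 1/2 I^A i, 1/2 I^B i.
Crossing each possibility with the father I^B i and summing P(type AB): 1/2·1/4 + 1/2·0 = 1/8.
Similarly for Rh via the mother's Rh distribution: P(Rh-) = 1/4.
Independent loci: 1/8 × 1/4 = 1/32.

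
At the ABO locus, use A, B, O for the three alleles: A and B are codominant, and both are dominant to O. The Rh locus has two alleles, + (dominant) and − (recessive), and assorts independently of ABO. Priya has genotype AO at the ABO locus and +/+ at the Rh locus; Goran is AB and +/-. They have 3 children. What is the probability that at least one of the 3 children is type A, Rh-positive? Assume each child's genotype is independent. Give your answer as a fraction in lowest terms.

7/8

ABO cross AO × AB → 1/2 A, 1/4 B, 1/4 AB.
Rh cross +/+ × +/- → 1 Rh+; so P(type A, Rh-positive) = 1/2 × 1 = 1/2 per child.
P(none) = (1/2)^3 = 1/8; P(at least one) = 1 − 1/8 = 7/8.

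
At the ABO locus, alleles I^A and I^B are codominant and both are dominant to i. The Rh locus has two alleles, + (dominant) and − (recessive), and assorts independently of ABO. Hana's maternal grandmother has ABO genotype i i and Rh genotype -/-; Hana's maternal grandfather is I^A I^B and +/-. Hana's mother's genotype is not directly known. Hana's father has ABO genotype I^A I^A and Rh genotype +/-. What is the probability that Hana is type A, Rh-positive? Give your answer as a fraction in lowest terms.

Hana's mother's ABO genotype from i i × I^A I^B: 1/2 I^A i, 1/2 I^B i.
Crossing each possibility with the father I^A I^A and summing P(type A): 1/2·1 + 1/2·1/2 = 3/4.
Similarly for Rh via the mother's Rh distribution: P(Rh+) = 5/8.
Independent loci: 3/4 × 5/8 = 15/32.

15/32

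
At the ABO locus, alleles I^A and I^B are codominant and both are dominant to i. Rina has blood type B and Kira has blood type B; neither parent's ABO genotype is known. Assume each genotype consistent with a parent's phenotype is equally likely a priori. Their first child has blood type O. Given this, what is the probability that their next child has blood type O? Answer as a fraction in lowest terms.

Possible genotypes: Rina ∈ {I^B I^B, I^B i}; Kira ∈ {I^B I^B, I^B i}.
Weight each parental genotype pair by prior × P(type-O child):
  I^B i × I^B i: posterior weight 1; P(next child type O) = 1/4.
Weighted sum = 1/4.

1/4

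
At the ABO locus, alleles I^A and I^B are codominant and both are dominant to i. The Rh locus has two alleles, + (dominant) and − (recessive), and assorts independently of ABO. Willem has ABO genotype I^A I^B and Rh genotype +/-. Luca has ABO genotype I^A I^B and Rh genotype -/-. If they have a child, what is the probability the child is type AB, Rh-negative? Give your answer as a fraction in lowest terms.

ABO cross I^A I^B × I^A I^B → offspring phenotypes: 1/4 A, 1/4 B, 1/2 AB.
Rh cross +/- × -/- → 1/2 Rh+, 1/2 Rh-.
Independent loci: P(type AB, Rh-negative) = 1/2 × 1/2 = 1/4.

1/4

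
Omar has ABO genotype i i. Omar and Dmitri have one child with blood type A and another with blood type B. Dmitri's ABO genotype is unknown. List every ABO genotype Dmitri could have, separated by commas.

For each candidate genotype of Dmitri, check whether crossing it with i i can produce every observed child phenotype.
  I^A I^A → possible child types {A} ✗
  I^A I^B → possible child types {A, B} ✓
  I^A i → possible child types {O, A} ✗
  I^B I^B → possible child types {B} ✗
  I^B i → possible child types {O, B} ✗
  i i → possible child types {O} ✗

I^A I^B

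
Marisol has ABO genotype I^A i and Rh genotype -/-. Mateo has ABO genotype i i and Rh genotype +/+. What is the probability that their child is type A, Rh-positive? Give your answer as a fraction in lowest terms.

1/2

ABO cross I^A i × i i → offspring phenotypes: 1/2 O, 1/2 A.
Rh cross -/- × +/+ → 1 Rh+.
Independent loci: P(type A, Rh-positive) = 1/2 × 1 = 1/2.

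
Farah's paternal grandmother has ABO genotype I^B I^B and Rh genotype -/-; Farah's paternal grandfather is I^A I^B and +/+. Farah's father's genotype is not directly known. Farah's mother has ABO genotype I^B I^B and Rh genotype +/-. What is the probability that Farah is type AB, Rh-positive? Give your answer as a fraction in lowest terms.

3/16

Farah's father's ABO genotype from I^B I^B × I^A I^B: 1/2 I^A I^B, 1/2 I^B I^B.
Crossing each possibility with the mother I^B I^B and summing P(type AB): 1/2·1/2 + 1/2·0 = 1/4.
Similarly for Rh via the father's Rh distribution: P(Rh+) = 3/4.
Independent loci: 1/4 × 3/4 = 3/16.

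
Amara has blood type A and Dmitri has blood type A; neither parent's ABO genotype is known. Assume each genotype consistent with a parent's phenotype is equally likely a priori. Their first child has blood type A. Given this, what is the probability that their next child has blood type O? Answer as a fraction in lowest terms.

1/20

Possible genotypes: Amara ∈ {I^A I^A, I^A i}; Dmitri ∈ {I^A I^A, I^A i}.
Weight each parental genotype pair by prior × P(type-A child):
  I^A I^A × I^A I^A: posterior weight 4/15; P(next child type O) = 0.
  I^A I^A × I^A i: posterior weight 4/15; P(next child type O) = 0.
  I^A i × I^A I^A: posterior weight 4/15; P(next child type O) = 0.
  I^A i × I^A i: posterior weight 1/5; P(next child type O) = 1/4.
Weighted sum = 1/20.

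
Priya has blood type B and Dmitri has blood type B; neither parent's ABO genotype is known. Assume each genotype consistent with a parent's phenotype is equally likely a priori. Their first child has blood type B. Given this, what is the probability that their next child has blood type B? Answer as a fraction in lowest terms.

Possible genotypes: Priya ∈ {BB, BO}; Dmitri ∈ {BB, BO}.
Weight each parental genotype pair by prior × P(type-B child):
  BB × BB: posterior weight 4/15; P(next child type B) = 1.
  BB × BO: posterior weight 4/15; P(next child type B) = 1.
  BO × BB: posterior weight 4/15; P(next child type B) = 1.
  BO × BO: posterior weight 1/5; P(next child type B) = 3/4.
Weighted sum = 19/20.

19/20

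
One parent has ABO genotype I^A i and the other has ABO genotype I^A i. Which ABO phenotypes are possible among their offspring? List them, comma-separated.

O, A

Gametes from I^A i × I^A i give offspring ABO genotypes I^A I^A, I^A i, i i, i.e. phenotypes O, A.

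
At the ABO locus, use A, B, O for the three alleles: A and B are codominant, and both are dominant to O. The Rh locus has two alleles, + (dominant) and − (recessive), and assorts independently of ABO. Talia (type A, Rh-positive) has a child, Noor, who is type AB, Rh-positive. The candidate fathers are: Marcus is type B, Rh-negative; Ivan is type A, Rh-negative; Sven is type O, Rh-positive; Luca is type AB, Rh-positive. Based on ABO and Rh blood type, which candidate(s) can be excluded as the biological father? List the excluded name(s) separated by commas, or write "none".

Ivan, Sven

A candidate is excluded only if no genotype consistent with his phenotype could produce a type AB, Rh-positive child with a type A, Rh-positive mother.
Ivan (type A, Rh-): no genotype consistent with that phenotype can produce a type-AB Rh+ child with a type-A mother.
Sven (type O, Rh+): no genotype consistent with that phenotype can produce a type-AB Rh+ child with a type-A mother.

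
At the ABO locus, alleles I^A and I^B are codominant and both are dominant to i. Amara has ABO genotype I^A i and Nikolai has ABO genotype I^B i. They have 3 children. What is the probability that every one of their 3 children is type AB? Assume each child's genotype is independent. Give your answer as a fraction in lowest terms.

ABO cross I^A i × I^B i → 1/4 O, 1/4 A, 1/4 B, 1/4 AB.
So P(type AB) = 1/4 per child.
All 3 independent: (1/4)^3 = 1/64.

1/64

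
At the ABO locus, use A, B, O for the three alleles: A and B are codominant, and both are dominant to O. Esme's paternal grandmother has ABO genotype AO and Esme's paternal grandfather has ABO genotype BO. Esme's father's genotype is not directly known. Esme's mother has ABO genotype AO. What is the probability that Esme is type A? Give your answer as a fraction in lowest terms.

1/2

Esme's father's ABO genotype from AO × BO: 1/4 AB, 1/4 AO, 1/4 BO, 1/4 OO.
Crossing each possibility with the mother AO and summing P(type A): 1/4·1/2 + 1/4·3/4 + 1/4·1/4 + 1/4·1/2 = 1/2.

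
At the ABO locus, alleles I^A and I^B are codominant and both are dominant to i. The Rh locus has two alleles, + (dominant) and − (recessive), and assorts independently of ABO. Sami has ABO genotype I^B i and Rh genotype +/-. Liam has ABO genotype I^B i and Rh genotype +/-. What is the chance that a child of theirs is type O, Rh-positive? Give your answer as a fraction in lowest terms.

ABO cross I^B i × I^B i → offspring phenotypes: 1/4 O, 3/4 B.
Rh cross +/- × +/- → 3/4 Rh+, 1/4 Rh-.
Independent loci: P(type O, Rh-positive) = 1/4 × 3/4 = 3/16.

3/16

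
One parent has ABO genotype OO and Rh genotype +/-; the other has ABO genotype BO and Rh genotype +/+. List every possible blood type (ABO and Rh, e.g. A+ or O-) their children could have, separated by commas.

Gametes from OO × BO give offspring ABO genotypes BO, OO, i.e. phenotypes O, B.
Rh cross +/- × +/+ → phenotypes Rh+.
Combining independently: O+, B+.

O+, B+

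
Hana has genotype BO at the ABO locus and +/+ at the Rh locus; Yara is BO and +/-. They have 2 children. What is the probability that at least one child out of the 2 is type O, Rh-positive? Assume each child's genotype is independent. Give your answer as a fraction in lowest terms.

7/16

ABO cross BO × BO → 1/4 O, 3/4 B.
Rh cross +/+ × +/- → 1 Rh+; so P(type O, Rh-positive) = 1/4 × 1 = 1/4 per child.
P(none) = (3/4)^2 = 9/16; P(at least one) = 1 − 9/16 = 7/16.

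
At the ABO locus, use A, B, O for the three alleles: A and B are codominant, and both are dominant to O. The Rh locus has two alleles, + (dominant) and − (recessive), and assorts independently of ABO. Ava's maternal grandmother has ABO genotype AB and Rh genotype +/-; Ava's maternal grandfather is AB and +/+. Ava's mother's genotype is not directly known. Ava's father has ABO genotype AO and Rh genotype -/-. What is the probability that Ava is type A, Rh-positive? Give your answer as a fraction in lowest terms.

3/8

Ava's mother's ABO genotype from AB × AB: 1/4 AA, 1/2 AB, 1/4 BB.
Crossing each possibility with the father AO and summing P(type A): 1/4·1 + 1/2·1/2 + 1/4·0 = 1/2.
Similarly for Rh via the mother's Rh distribution: P(Rh+) = 3/4.
Independent loci: 1/2 × 3/4 = 3/8.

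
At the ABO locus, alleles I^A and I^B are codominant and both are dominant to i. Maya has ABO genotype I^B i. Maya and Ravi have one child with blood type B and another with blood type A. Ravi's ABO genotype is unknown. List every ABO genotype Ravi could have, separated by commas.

I^A I^B, I^A i

For each candidate genotype of Ravi, check whether crossing it with I^B i can produce every observed child phenotype.
  I^A I^A → possible child types {A, AB} ✗
  I^A I^B → possible child types {A, B, AB} ✓
  I^A i → possible child types {O, A, B, AB} ✓
  I^B I^B → possible child types {B} ✗
  I^B i → possible child types {O, B} ✗
  i i → possible child types {O, B} ✗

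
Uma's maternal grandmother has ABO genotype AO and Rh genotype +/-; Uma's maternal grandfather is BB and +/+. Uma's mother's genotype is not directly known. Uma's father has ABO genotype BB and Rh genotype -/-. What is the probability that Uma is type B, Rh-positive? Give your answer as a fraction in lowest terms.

9/16

Uma's mother's ABO genotype from AO × BB: 1/2 AB, 1/2 BO.
Crossing each possibility with the father BB and summing P(type B): 1/2·1/2 + 1/2·1 = 3/4.
Similarly for Rh via the mother's Rh distribution: P(Rh+) = 3/4.
Independent loci: 3/4 × 3/4 = 9/16.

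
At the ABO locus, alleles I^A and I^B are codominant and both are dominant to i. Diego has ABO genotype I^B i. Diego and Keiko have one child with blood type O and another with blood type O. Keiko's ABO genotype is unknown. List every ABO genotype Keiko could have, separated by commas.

For each candidate genotype of Keiko, check whether crossing it with I^B i can produce every observed child phenotype.
  I^A I^A → possible child types {A, AB} ✗
  I^A I^B → possible child types {A, B, AB} ✗
  I^A i → possible child types {O, A, B, AB} ✓
  I^B I^B → possible child types {B} ✗
  I^B i → possible child types {O, B} ✓
  i i → possible child types {O, B} ✓

I^A i, I^B i, i i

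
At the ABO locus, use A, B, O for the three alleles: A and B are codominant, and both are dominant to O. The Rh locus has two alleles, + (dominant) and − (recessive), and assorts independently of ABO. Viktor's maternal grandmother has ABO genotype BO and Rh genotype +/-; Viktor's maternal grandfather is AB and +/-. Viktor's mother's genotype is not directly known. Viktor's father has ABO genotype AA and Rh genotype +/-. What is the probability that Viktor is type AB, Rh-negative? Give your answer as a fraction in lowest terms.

Viktor's mother's ABO genotype from BO × AB: 1/4 AB, 1/4 AO, 1/4 BB, 1/4 BO.
Crossing each possibility with the father AA and summing P(type AB): 1/4·1/2 + 1/4·0 + 1/4·1 + 1/4·1/2 = 1/2.
Similarly for Rh via the mother's Rh distribution: P(Rh-) = 1/4.
Independent loci: 1/2 × 1/4 = 1/8.

1/8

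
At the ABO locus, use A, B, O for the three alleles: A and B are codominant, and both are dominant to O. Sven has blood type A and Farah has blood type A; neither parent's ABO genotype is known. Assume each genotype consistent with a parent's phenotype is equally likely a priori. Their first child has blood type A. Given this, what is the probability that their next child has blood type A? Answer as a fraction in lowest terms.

Possible genotypes: Sven ∈ {AA, AO}; Farah ∈ {AA, AO}.
Weight each parental genotype pair by prior × P(type-A child):
  AA × AA: posterior weight 4/15; P(next child type A) = 1.
  AA × AO: posterior weight 4/15; P(next child type A) = 1.
  AO × AA: posterior weight 4/15; P(next child type A) = 1.
  AO × AO: posterior weight 1/5; P(next child type A) = 3/4.
Weighted sum = 19/20.

19/20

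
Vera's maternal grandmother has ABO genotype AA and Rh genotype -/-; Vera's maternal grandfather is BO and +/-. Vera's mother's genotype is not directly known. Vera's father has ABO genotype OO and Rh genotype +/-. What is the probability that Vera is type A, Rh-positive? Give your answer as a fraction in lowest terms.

Vera's mother's ABO genotype from AA × BO: 1/2 AB, 1/2 AO.
Crossing each possibility with the father OO and summing P(type A): 1/2·1/2 + 1/2·1/2 = 1/2.
Similarly for Rh via the mother's Rh distribution: P(Rh+) = 5/8.
Independent loci: 1/2 × 5/8 = 5/16.

5/16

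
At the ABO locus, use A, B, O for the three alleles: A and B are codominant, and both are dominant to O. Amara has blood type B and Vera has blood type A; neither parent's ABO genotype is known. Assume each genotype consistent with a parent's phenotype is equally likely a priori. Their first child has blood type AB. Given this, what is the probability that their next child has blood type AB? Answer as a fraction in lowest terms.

25/36

Possible genotypes: Amara ∈ {BB, BO}; Vera ∈ {AA, AO}.
Weight each parental genotype pair by prior × P(type-AB child):
  BB × AA: posterior weight 4/9; P(next child type AB) = 1.
  BB × AO: posterior weight 2/9; P(next child type AB) = 1/2.
  BO × AA: posterior weight 2/9; P(next child type AB) = 1/2.
  BO × AO: posterior weight 1/9; P(next child type AB) = 1/4.
Weighted sum = 25/36.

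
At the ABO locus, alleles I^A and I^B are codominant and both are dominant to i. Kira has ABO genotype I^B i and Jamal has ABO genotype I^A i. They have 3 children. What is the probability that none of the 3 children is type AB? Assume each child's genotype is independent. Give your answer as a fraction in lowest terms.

27/64

ABO cross I^B i × I^A i → 1/4 O, 1/4 A, 1/4 B, 1/4 AB.
So P(type AB) = 1/4 per child.
P(not type AB) = 3/4 for one child; (3/4)^3 = 27/64.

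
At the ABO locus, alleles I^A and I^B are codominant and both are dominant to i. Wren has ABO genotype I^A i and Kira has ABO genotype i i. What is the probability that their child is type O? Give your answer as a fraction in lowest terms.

1/2

ABO cross I^A i × i i → offspring phenotypes: 1/2 O, 1/2 A.
So P(type O) = 1/2.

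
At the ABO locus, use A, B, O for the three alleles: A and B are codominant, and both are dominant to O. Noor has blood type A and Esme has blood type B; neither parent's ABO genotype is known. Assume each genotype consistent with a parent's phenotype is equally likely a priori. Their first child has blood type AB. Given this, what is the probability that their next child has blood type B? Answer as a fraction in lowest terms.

Possible genotypes: Noor ∈ {AA, AO}; Esme ∈ {BB, BO}.
Weight each parental genotype pair by prior × P(type-AB child):
  AA × BB: posterior weight 4/9; P(next child type B) = 0.
  AA × BO: posterior weight 2/9; P(next child type B) = 0.
  AO × BB: posterior weight 2/9; P(next child type B) = 1/2.
  AO × BO: posterior weight 1/9; P(next child type B) = 1/4.
Weighted sum = 5/36.

5/36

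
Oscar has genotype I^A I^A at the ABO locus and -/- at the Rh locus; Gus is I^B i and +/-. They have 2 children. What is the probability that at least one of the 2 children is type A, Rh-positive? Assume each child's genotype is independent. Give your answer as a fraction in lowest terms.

7/16

ABO cross I^A I^A × I^B i → 1/2 A, 1/2 AB.
Rh cross -/- × +/- → 1/2 Rh+, 1/2 Rh-; so P(type A, Rh-positive) = 1/2 × 1/2 = 1/4 per child.
P(none) = (3/4)^2 = 9/16; P(at least one) = 1 − 9/16 = 7/16.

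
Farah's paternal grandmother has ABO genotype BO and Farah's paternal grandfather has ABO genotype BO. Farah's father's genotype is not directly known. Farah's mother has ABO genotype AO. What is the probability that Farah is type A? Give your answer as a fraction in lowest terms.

1/4

Farah's father's ABO genotype from BO × BO: 1/4 BB, 1/2 BO, 1/4 OO.
Crossing each possibility with the mother AO and summing P(type A): 1/4·0 + 1/2·1/4 + 1/4·1/2 = 1/4.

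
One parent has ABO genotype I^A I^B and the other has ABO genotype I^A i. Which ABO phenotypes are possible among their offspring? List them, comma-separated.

A, B, AB

Gametes from I^A I^B × I^A i give offspring ABO genotypes I^A I^A, I^A I^B, I^A i, I^B i, i.e. phenotypes A, B, AB.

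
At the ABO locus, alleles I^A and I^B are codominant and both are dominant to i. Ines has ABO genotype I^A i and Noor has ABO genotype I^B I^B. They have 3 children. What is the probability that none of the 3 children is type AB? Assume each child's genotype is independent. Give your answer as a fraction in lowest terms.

ABO cross I^A i × I^B I^B → 1/2 B, 1/2 AB.
So P(type AB) = 1/2 per child.
P(not type AB) = 1/2 for one child; (1/2)^3 = 1/8.

1/8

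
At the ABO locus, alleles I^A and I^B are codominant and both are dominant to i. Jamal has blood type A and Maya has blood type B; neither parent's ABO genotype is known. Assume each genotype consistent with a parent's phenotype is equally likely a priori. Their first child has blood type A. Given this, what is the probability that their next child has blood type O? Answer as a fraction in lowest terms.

1/12

Possible genotypes: Jamal ∈ {I^A I^A, I^A i}; Maya ∈ {I^B I^B, I^B i}.
Weight each parental genotype pair by prior × P(type-A child):
  I^A I^A × I^B i: posterior weight 2/3; P(next child type O) = 0.
  I^A i × I^B i: posterior weight 1/3; P(next child type O) = 1/4.
Weighted sum = 1/12.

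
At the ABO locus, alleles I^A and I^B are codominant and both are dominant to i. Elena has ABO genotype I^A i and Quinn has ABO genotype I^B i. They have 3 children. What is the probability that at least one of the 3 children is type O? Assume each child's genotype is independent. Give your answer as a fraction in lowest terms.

37/64

ABO cross I^A i × I^B i → 1/4 O, 1/4 A, 1/4 B, 1/4 AB.
So P(type O) = 1/4 per child.
P(none) = (3/4)^3 = 27/64; P(at least one) = 1 − 27/64 = 37/64.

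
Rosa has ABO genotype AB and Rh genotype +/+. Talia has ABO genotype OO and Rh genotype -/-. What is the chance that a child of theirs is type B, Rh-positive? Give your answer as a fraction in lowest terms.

ABO cross AB × OO → offspring phenotypes: 1/2 A, 1/2 B.
Rh cross +/+ × -/- → 1 Rh+.
Independent loci: P(type B, Rh-positive) = 1/2 × 1 = 1/2.

1/2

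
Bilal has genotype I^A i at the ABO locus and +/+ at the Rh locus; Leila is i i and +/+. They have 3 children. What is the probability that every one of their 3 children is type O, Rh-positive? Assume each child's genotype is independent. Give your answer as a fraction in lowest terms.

ABO cross I^A i × i i → 1/2 O, 1/2 A.
Rh cross +/+ × +/+ → 1 Rh+; so P(type O, Rh-positive) = 1/2 × 1 = 1/2 per child.
All 3 independent: (1/2)^3 = 1/8.

1/8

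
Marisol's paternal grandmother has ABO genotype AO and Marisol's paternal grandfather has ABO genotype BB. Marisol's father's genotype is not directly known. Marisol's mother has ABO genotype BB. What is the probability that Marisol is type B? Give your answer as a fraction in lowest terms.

Marisol's father's ABO genotype from AO × BB: 1/2 AB, 1/2 BO.
Crossing each possibility with the mother BB and summing P(type B): 1/2·1/2 + 1/2·1 = 3/4.

3/4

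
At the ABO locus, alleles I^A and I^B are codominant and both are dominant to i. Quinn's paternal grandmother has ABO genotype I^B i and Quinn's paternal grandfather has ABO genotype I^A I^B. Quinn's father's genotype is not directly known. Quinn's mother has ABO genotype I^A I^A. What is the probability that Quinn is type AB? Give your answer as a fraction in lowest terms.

1/2

Quinn's father's ABO genotype from I^B i × I^A I^B: 1/4 I^A I^B, 1/4 I^A i, 1/4 I^B I^B, 1/4 I^B i.
Crossing each possibility with the mother I^A I^A and summing P(type AB): 1/4·1/2 + 1/4·0 + 1/4·1 + 1/4·1/2 = 1/2.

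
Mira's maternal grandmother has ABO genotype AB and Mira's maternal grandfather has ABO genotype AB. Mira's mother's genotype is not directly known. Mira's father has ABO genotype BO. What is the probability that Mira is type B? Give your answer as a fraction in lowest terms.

Mira's mother's ABO genotype from AB × AB: 1/4 AA, 1/2 AB, 1/4 BB.
Crossing each possibility with the father BO and summing P(type B): 1/4·0 + 1/2·1/2 + 1/4·1 = 1/2.

1/2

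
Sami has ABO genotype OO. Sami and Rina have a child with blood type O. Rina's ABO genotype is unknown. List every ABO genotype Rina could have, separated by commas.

AO, BO, OO

For each candidate genotype of Rina, check whether crossing it with OO can produce every observed child phenotype.
  AA → possible child types {A} ✗
  AB → possible child types {A, B} ✗
  AO → possible child types {O, A} ✓
  BB → possible child types {B} ✗
  BO → possible child types {O, B} ✓
  OO → possible child types {O} ✓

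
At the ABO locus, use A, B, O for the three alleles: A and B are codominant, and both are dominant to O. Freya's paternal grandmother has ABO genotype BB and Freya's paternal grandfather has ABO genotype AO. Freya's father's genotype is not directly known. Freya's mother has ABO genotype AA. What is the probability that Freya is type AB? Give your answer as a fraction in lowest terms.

Freya's father's ABO genotype from BB × AO: 1/2 AB, 1/2 BO.
Crossing each possibility with the mother AA and summing P(type AB): 1/2·1/2 + 1/2·1/2 = 1/2.

1/2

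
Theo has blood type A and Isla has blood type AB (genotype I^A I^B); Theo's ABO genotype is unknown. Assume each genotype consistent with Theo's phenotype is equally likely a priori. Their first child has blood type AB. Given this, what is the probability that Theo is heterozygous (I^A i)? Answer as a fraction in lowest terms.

1/3

Possible genotypes: Theo ∈ {I^A I^A, I^A i}; Isla ∈ {I^A I^B}.
Weight each parental genotype pair by prior × P(type-AB child):
  I^A I^A × I^A I^B: posterior weight 2/3.
  I^A i × I^A I^B: posterior weight 1/3.
Sum the posterior weight over pairs where Theo is I^A i: 1/3.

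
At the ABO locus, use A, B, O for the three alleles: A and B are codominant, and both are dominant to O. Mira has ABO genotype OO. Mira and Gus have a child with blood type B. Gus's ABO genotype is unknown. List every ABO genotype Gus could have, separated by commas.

AB, BB, BO

For each candidate genotype of Gus, check whether crossing it with OO can produce every observed child phenotype.
  AA → possible child types {A} ✗
  AB → possible child types {A, B} ✓
  AO → possible child types {O, A} ✗
  BB → possible child types {B} ✓
  BO → possible child types {O, B} ✓
  OO → possible child types {O} ✗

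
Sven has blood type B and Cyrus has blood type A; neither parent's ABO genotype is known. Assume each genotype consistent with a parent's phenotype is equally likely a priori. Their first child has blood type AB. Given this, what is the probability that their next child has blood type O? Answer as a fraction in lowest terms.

Possible genotypes: Sven ∈ {BB, BO}; Cyrus ∈ {AA, AO}.
Weight each parental genotype pair by prior × P(type-AB child):
  BB × AA: posterior weight 4/9; P(next child type O) = 0.
  BB × AO: posterior weight 2/9; P(next child type O) = 0.
  BO × AA: posterior weight 2/9; P(next child type O) = 0.
  BO × AO: posterior weight 1/9; P(next child type O) = 1/4.
Weighted sum = 1/36.

1/36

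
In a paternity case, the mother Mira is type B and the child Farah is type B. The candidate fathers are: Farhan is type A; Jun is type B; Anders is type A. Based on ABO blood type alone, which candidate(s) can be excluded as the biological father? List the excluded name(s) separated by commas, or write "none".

none

A candidate is excluded only if no genotype consistent with his phenotype could produce a type B child with a type B mother.
Every candidate has at least one consistent genotype combination, so none can be excluded.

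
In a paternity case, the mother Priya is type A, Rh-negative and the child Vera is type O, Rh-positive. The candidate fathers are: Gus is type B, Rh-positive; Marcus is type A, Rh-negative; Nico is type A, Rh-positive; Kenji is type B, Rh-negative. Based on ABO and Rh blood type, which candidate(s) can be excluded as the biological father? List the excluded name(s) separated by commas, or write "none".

A candidate is excluded only if no genotype consistent with his phenotype could produce a type O, Rh-positive child with a type A, Rh-negative mother.
Marcus (type A, Rh-): no genotype consistent with that phenotype can produce a type-O Rh+ child with a type-A mother.
Kenji (type B, Rh-): no genotype consistent with that phenotype can produce a type-O Rh+ child with a type-A mother.

Marcus, Kenji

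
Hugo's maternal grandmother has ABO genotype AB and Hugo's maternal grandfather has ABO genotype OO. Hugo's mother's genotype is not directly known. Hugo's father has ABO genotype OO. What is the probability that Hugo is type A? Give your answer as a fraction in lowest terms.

1/4

Hugo's mother's ABO genotype from AB × OO: 1/2 AO, 1/2 BO.
Crossing each possibility with the father OO and summing P(type A): 1/2·1/2 + 1/2·0 = 1/4.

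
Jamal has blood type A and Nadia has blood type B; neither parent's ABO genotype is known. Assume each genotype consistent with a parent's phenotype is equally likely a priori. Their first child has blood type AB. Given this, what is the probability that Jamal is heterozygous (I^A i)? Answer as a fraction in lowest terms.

Possible genotypes: Jamal ∈ {I^A I^A, I^A i}; Nadia ∈ {I^B I^B, I^B i}.
Weight each parental genotype pair by prior × P(type-AB child):
  I^A I^A × I^B I^B: posterior weight 4/9.
  I^A I^A × I^B i: posterior weight 2/9.
  I^A i × I^B I^B: posterior weight 2/9.
  I^A i × I^B i: posterior weight 1/9.
Sum the posterior weight over pairs where Jamal is I^A i: 1/3.

1/3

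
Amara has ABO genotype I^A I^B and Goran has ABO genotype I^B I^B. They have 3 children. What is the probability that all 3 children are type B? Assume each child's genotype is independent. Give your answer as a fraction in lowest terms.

1/8

ABO cross I^A I^B × I^B I^B → 1/2 B, 1/2 AB.
So P(type B) = 1/2 per child.
All 3 independent: (1/2)^3 = 1/8.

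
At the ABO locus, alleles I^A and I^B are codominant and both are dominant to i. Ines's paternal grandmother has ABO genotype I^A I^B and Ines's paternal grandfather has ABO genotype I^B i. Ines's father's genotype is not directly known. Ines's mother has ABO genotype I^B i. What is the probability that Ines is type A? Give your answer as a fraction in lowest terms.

Ines's father's ABO genotype from I^A I^B × I^B i: 1/4 I^A I^B, 1/4 I^A i, 1/4 I^B I^B, 1/4 I^B i.
Crossing each possibility with the mother I^B i and summing P(type A): 1/4·1/4 + 1/4·1/4 + 1/4·0 + 1/4·0 = 1/8.

1/8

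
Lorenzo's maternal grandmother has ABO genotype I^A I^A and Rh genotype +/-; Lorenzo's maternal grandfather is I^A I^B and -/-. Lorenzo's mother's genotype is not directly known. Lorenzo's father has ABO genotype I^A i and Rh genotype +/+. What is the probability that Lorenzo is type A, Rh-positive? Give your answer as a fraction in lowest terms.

3/4

Lorenzo's mother's ABO genotype from I^A I^A × I^A I^B: 1/2 I^A I^A, 1/2 I^A I^B.
Crossing each possibility with the father I^A i and summing P(type A): 1/2·1 + 1/2·1/2 = 3/4.
Similarly for Rh via the mother's Rh distribution: P(Rh+) = 1.
Independent loci: 3/4 × 1 = 3/4.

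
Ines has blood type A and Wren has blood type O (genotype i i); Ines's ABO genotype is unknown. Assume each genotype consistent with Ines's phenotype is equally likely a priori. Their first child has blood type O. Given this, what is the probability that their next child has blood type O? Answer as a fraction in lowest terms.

1/2

Possible genotypes: Ines ∈ {I^A I^A, I^A i}; Wren ∈ {i i}.
Weight each parental genotype pair by prior × P(type-O child):
  I^A i × i i: posterior weight 1; P(next child type O) = 1/2.
Weighted sum = 1/2.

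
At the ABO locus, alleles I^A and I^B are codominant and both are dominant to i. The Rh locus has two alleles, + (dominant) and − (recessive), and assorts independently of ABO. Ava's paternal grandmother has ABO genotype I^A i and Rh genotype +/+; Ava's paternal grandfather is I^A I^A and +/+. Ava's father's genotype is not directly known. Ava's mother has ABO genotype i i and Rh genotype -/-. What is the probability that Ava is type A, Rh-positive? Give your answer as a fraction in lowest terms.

Ava's father's ABO genotype from I^A i × I^A I^A: 1/2 I^A I^A, 1/2 I^A i.
Crossing each possibility with the mother i i and summing P(type A): 1/2·1 + 1/2·1/2 = 3/4.
Similarly for Rh via the father's Rh distribution: P(Rh+) = 1.
Independent loci: 3/4 × 1 = 3/4.

3/4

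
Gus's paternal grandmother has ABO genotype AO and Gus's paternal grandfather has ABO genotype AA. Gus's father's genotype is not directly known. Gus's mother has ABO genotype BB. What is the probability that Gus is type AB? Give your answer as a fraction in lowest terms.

3/4

Gus's father's ABO genotype from AO × AA: 1/2 AA, 1/2 AO.
Crossing each possibility with the mother BB and summing P(type AB): 1/2·1 + 1/2·1/2 = 3/4.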